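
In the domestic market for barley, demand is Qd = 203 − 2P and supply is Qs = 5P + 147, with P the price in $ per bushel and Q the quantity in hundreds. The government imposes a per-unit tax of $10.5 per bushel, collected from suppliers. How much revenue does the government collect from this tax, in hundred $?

Tax revenue = $1806 hundred.

Before the tax: set 203 − 2P = 5P + 147 → P* = $8, Q* = 187.
With the tax collected from suppliers, supply shifts: Qs = 5(P − 10.5) + 147.
New equilibrium: buyers pay $15.5, suppliers receive $5, Q = 172. (Wedge: Pb − Ps = 10.5.)
Revenue = t · Q = 10.5 · 172 = $1806.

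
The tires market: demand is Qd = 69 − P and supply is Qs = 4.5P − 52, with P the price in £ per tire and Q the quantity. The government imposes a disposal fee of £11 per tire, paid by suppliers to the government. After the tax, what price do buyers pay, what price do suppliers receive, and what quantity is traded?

Before the tax: set 69 − P = 4.5P − 52 → P* = £22, Q* = 47.
With the tax collected from suppliers, supply shifts: Qs = 4.5(P − 11) − 52.
New equilibrium: buyers pay £31, suppliers receive £20, Q = 38. (Wedge: Pb − Ps = 11.)

Buyers pay £31; suppliers receive £20; quantity = 38.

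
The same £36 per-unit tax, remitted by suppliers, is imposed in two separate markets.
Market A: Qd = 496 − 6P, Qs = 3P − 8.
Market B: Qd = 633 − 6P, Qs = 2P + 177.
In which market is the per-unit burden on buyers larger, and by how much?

Market A, by £3.

Market A: pre-tax P* = £56, Q* = 160; post-tax Q = 88; per-unit burden on buyers = £12.
Market B: pre-tax P* = £57, Q* = 291; post-tax Q = 237; per-unit burden on buyers = £9.
Difference: £12 vs £9 → market A is larger by £3.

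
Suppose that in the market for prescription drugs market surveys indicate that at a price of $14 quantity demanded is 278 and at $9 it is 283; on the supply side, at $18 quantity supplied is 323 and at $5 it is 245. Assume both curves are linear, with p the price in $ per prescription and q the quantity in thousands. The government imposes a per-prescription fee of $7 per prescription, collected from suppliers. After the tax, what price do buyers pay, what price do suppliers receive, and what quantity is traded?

Buyers pay $17; suppliers receive $10; quantity = 275.

Demand slope: (283 − 278)/(9 − 14) = -1, so qd = 292 − p.
Supply slope: (245 − 323)/(5 − 18) = 6, so qs = 6p + 215.
Without the tax, 292 − p = 6p + 215 gives 7p = 77, so p* = $11 and q* = 281.
With the tax collected from suppliers, supply shifts: qs = 6(p − 7) + 215.
New equilibrium: buyers pay $17, suppliers receive $10, q = 275. (Wedge: pb − ps = 7.)
The less price-elastic side of the market bears the larger share of a per-unit tax.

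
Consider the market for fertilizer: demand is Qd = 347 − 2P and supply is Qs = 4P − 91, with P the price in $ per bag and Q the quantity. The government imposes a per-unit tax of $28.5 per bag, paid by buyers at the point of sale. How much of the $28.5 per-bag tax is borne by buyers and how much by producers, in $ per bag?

Buyers bear $19 per bag; producers bear $9.5 per bag.

Before the tax: set 347 − 2P = 4P − 91 → P* = $73, Q* = 201.
With the tax collected from buyers, demand (in seller-price terms) shifts: Qd = 347 − 2(P + 28.5).
New equilibrium: buyers pay $92, producers receive $63.5, Q = 163. (Wedge: Pb − Ps = 28.5.)
Burden on buyers: $19; on producers: $9.5. (They sum to $28.5.)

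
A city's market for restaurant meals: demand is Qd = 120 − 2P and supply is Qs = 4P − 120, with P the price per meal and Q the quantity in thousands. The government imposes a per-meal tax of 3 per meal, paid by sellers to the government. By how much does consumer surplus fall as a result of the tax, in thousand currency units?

Consumer surplus falls by 76 thousand.

Without the tax, 120 − 2P = 4P − 120 gives 6P = 240, so P* = 40 and Q* = 40.
With the tax collected from sellers, supply shifts: Qs = 4(P − 3) − 120.
New equilibrium: buyers pay 42, sellers receive 39, Q = 36. (Wedge: Pb − Ps = 3.)
ΔCS is the trapezoid between Q = 36 and Q = 40 of height 2: ½ · (40 + 36) · 2 = 76.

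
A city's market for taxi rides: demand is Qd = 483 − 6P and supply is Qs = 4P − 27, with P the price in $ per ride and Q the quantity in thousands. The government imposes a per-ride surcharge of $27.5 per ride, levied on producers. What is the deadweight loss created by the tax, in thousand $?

Without the tax, 483 − 6P = 4P − 27 gives 10P = 510, so P* = $51 and Q* = 177.
With the tax collected from producers, supply shifts: Qs = 4(P − 27.5) − 27.
New equilibrium: buyers pay $62, producers receive $34.5, Q = 111. (Wedge: Pb − Ps = 27.5.)
Quantity falls by |ΔQ| = |177 − 111| = 66.
DWL = ½ · t · |ΔQ| = ½ · 27.5 · 66 = $907.5.

Deadweight loss = $907.5 thousand.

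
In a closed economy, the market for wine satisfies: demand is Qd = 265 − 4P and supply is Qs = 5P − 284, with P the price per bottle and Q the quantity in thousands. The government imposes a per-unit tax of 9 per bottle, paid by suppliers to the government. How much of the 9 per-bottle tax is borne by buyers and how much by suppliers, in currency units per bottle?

Without the tax, 265 − 4P = 5P − 284 gives 9P = 549, so P* = 61 and Q* = 21.
With the tax collected from suppliers, supply shifts: Qs = 5(P − 9) − 284.
New equilibrium: buyers pay 66, suppliers receive 57, Q = 1. (Wedge: Pb − Ps = 9.)
Burden on buyers: 5; on suppliers: 4. (They sum to 9.)
The less price-elastic side of the market bears the larger share of a per-unit tax.

Buyers bear 5 per bottle; suppliers bear 4 per bottle.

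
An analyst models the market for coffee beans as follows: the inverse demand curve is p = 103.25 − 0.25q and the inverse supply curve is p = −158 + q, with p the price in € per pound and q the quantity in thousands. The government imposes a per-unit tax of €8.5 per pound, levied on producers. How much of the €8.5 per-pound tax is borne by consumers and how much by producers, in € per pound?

Rewrite in direct form: qd = 413 − 4p and qs = p + 158.
Without the tax, 413 − 4p = p + 158 gives 5p = 255, so p* = €51 and q* = 209.
With the tax collected from producers, supply shifts: qs = (p − 8.5) + 158.
Solving gives q = 202.2 with consumers paying €52.7 and producers receiving €44.2 (the €8.5 wedge).
Burden on consumers: €1.7; on producers: €6.8. (They sum to €8.5.)
The less price-elastic side of the market bears the larger share of a per-unit tax.

Consumers bear €1.7 per pound; producers bear €6.8 per pound.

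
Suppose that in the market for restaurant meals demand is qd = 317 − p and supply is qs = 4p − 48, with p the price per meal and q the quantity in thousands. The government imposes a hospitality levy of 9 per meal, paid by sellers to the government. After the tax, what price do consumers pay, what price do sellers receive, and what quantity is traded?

Without the tax, 317 − p = 4p − 48 gives 5p = 365, so p* = 73 and q* = 244.
With the tax collected from sellers, supply shifts: qs = 4(p − 9) − 48.
Solving gives q = 236.8 with consumers paying 80.2 and sellers receiving 71.2 (the 9 wedge).

Consumers pay 80.2; sellers receive 71.2; quantity = 236.8.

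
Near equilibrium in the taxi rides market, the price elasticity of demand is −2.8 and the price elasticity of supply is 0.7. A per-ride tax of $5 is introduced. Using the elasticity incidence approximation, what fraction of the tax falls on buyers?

Incidence ratio: buyers' share ≈ εs / (εs + |εd|) = 0.7 / (0.7 + 2.8) = 0.2.
Supply is the less elastic side, so buyers bear the smaller share.

Buyers' share ≈ 0.2.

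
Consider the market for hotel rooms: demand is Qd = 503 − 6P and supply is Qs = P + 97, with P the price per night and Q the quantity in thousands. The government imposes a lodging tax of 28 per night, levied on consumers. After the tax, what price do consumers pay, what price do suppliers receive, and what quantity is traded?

Before the tax: set 503 − 6P = P + 97 → P* = 58, Q* = 155.
With the tax collected from consumers, demand (in seller-price terms) shifts: Qd = 503 − 6(P + 28).
New equilibrium: consumers pay 62, suppliers receive 34, Q = 131. (Wedge: Pb − Ps = 28.)

Consumers pay 62; suppliers receive 34; quantity = 131.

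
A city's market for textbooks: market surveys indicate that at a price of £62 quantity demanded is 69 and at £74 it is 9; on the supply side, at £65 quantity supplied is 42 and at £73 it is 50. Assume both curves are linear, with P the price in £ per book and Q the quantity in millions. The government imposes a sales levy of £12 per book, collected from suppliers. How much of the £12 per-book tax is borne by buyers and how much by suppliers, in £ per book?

Buyers bear £2 per book; suppliers bear £10 per book.

Demand slope: (9 − 69)/(74 − 62) = -5, so Qd = 379 − 5P.
Supply slope: (50 − 42)/(73 − 65) = 1, so Qs = P − 23.
Without the tax, 379 − 5P = P − 23 gives 6P = 402, so P* = £67 and Q* = 44.
With the tax collected from suppliers, supply shifts: Qs = (P − 12) − 23.
Solving gives Q = 34 with buyers paying £69 and suppliers receiving £57 (the £12 wedge).
Burden on buyers: £2; on suppliers: £10. (They sum to £12.)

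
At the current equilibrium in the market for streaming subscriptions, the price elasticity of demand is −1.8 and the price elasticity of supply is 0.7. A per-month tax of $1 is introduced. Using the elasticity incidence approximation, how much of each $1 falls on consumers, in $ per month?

Consumers bear ≈ $0.28 per month.

Incidence ratio: consumers' share ≈ εs / (εs + |εd|) = 0.7 / (0.7 + 1.8) = 0.28.
So consumers bear ≈ 0.28 × $1 = $0.28; suppliers bear $0.72.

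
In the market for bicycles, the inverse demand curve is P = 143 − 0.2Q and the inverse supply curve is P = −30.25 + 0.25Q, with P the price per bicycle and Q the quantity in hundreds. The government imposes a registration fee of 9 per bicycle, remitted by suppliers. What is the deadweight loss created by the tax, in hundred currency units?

Inverting to Q(P) form: Qd = 715 − 5P; Qs = 4P + 121.
Without the tax, 715 − 5P = 4P + 121 gives 9P = 594, so P* = 66 and Q* = 385.
With the tax collected from suppliers, supply shifts: Qs = 4(P − 9) + 121.
Solving gives Q = 365 with consumers paying 70 and suppliers receiving 61 (the 9 wedge).
Quantity falls by |ΔQ| = |385 − 365| = 20.
DWL = ½ · t · |ΔQ| = ½ · 9 · 20 = 90.

Deadweight loss = 90 hundred.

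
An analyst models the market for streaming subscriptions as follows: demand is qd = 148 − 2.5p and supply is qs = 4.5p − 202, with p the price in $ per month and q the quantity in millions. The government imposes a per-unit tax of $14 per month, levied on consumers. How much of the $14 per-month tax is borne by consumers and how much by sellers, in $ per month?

Before the tax: set 148 − 2.5p = 4.5p − 202 → p* = $50, q* = 23.
With the tax collected from consumers, demand (in seller-price terms) shifts: qd = 148 − 2.5(p + 14).
New equilibrium: consumers pay $59, sellers receive $45, q = 0.5. (Wedge: pb − ps = 14.)
Burden on consumers: $9; on sellers: $5. (They sum to $14.)

Consumers bear $9 per month; sellers bear $5 per month.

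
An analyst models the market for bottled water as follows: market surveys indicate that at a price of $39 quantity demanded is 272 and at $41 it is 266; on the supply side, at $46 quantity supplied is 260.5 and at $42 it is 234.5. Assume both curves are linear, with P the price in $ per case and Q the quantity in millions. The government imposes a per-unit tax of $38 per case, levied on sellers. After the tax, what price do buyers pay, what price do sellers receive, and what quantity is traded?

Demand slope: (266 − 272)/(41 − 39) = -3, so Qd = 389 − 3P.
Supply slope: (234.5 − 260.5)/(42 − 46) = 6.5, so Qs = 6.5P − 38.5.
Before the tax: set 389 − 3P = 6.5P − 38.5 → P* = $45, Q* = 254.
With the tax collected from sellers, supply shifts: Qs = 6.5(P − 38) − 38.5.
New equilibrium: buyers pay $71, sellers receive $33, Q = 176. (Wedge: Pb − Ps = 38.)
The less price-elastic side of the market bears the larger share of a per-unit tax.

Buyers pay $71; sellers receive $33; quantity = 176.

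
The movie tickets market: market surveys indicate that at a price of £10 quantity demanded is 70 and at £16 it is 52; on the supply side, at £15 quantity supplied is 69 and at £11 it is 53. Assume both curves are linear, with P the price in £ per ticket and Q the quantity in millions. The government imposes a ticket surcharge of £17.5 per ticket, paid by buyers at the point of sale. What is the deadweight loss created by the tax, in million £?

Demand slope: (52 − 70)/(16 − 10) = -3, so Qd = 100 − 3P.
Supply slope: (53 − 69)/(11 − 15) = 4, so Qs = 4P + 9.
Before the tax: set 100 − 3P = 4P + 9 → P* = £13, Q* = 61.
With the tax collected from buyers, demand (in seller-price terms) shifts: Qd = 100 − 3(P + 17.5).
Solving gives Q = 31 with buyers paying £23 and sellers receiving £5.5 (the £17.5 wedge).
Quantity falls by |ΔQ| = |61 − 31| = 30.
DWL = ½ · t · |ΔQ| = ½ · 17.5 · 30 = £262.5.

Deadweight loss = £262.5 million.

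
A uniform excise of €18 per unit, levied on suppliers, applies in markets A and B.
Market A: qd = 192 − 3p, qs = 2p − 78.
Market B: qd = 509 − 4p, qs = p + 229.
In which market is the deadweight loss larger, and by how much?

Market A: pre-tax p* = €54, q* = 30; post-tax q = 8.4; deadweight loss = €194.4.
Market B: pre-tax p* = €56, q* = 285; post-tax q = 270.6; deadweight loss = €129.6.
Difference: €194.4 vs €129.6 → market A is larger by €64.8.

Market A, by €64.8.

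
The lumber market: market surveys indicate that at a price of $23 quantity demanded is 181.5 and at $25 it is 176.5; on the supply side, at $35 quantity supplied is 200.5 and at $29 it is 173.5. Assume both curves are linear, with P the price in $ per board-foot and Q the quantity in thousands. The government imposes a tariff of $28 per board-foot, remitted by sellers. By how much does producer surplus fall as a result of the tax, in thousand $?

Producer surplus falls by $1465 thousand.

Demand slope: (176.5 − 181.5)/(25 − 23) = -2.5, so Qd = 239 − 2.5P.
Supply slope: (173.5 − 200.5)/(29 − 35) = 4.5, so Qs = 4.5P + 43.
Without the tax, 239 − 2.5P = 4.5P + 43 gives 7P = 196, so P* = $28 and Q* = 169.
With the tax collected from sellers, supply shifts: Qs = 4.5(P − 28) + 43.
New equilibrium: buyers pay $46, sellers receive $18, Q = 124. (Wedge: Pb − Ps = 28.)
ΔPS is the trapezoid between Q = 124 and Q = 169 of height $10: ½ · (169 + 124) · 10 = $1465.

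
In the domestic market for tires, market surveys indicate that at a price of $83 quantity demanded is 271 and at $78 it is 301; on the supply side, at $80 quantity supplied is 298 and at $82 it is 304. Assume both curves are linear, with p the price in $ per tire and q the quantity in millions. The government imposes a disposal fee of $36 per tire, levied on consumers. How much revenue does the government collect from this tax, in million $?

Tax revenue = $8028 million.

Demand slope: (301 − 271)/(78 − 83) = -6, so qd = 769 − 6p.
Supply slope: (304 − 298)/(82 − 80) = 3, so qs = 3p + 58.
Before the tax: set 769 − 6p = 3p + 58 → p* = $79, q* = 295.
With the tax collected from consumers, demand (in seller-price terms) shifts: qd = 769 − 6(p + 36).
Solving gives q = 223 with consumers paying $91 and suppliers receiving $55 (the $36 wedge).
Revenue = t · Q = 36 · 223 = $8028.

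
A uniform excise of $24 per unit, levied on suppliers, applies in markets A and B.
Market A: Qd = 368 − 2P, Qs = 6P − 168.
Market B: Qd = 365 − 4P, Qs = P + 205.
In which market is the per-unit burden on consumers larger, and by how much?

Market A, by $13.2.

Market A: pre-tax P* = $67, Q* = 234; post-tax Q = 198; per-unit burden on consumers = $18.
Market B: pre-tax P* = $32, Q* = 237; post-tax Q = 217.8; per-unit burden on consumers = $4.8.
Difference: $18 vs $4.8 → market A is larger by $13.2.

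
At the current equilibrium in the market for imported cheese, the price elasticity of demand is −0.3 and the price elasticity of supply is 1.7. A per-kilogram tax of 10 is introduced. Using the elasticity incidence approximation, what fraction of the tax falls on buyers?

Incidence ratio: buyers' share ≈ εs / (εs + |εd|) = 1.7 / (1.7 + 0.3) = 0.85.
Supply is the more elastic side, so buyers bear the larger share.

Buyers' share ≈ 0.85.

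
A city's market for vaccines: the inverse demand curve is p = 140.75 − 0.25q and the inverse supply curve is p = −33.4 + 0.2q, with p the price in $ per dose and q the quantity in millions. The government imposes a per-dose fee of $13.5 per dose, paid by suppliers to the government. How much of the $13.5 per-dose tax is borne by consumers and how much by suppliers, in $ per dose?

Inverting to q(p) form: qd = 563 − 4p; qs = 5p + 167.
Without the tax, 563 − 4p = 5p + 167 gives 9p = 396, so p* = $44 and q* = 387.
With the tax collected from suppliers, supply shifts: qs = 5(p − 13.5) + 167.
Solving gives q = 357 with consumers paying $51.5 and suppliers receiving $38 (the $13.5 wedge).
Burden on consumers: $7.5; on suppliers: $6. (They sum to $13.5.)
The less price-elastic side of the market bears the larger share of a per-unit tax.

Consumers bear $7.5 per dose; suppliers bear $6 per dose.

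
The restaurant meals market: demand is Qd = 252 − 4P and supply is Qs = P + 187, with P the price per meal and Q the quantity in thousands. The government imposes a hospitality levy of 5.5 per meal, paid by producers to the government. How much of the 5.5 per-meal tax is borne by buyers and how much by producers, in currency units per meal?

Buyers bear 1.1 per meal; producers bear 4.4 per meal.

Without the tax, 252 − 4P = P + 187 gives 5P = 65, so P* = 13 and Q* = 200.
With the tax collected from producers, supply shifts: Qs = (P − 5.5) + 187.
Solving gives Q = 195.6 with buyers paying 14.1 and producers receiving 8.6 (the 5.5 wedge).
Burden on buyers: 1.1; on producers: 4.4. (They sum to 5.5.)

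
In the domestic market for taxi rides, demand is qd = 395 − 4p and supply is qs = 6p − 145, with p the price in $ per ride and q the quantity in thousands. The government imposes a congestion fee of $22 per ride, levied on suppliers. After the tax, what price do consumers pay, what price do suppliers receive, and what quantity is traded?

Consumers pay $67.2; suppliers receive $45.2; quantity = 126.2.

Before the tax: set 395 − 4p = 6p − 145 → p* = $54, q* = 179.
With the tax collected from suppliers, supply shifts: qs = 6(p − 22) − 145.
New equilibrium: consumers pay $67.2, suppliers receive $45.2, q = 126.2. (Wedge: pb − ps = 22.)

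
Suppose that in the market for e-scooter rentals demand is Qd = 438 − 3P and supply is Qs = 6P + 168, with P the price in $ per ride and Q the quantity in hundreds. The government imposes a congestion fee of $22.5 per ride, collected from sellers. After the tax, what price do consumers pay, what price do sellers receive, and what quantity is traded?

Without the tax, 438 − 3P = 6P + 168 gives 9P = 270, so P* = $30 and Q* = 348.
With the tax collected from sellers, supply shifts: Qs = 6(P − 22.5) + 168.
Solving gives Q = 303 with consumers paying $45 and sellers receiving $22.5 (the $22.5 wedge).

Consumers pay $45; sellers receive $22.5; quantity = 303.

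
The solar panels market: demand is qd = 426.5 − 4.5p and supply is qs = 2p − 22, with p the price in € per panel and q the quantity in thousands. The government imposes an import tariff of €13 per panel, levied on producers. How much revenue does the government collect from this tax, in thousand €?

Before the tax: set 426.5 − 4.5p = 2p − 22 → p* = €69, q* = 116.
With the tax collected from producers, supply shifts: qs = 2(p − 13) − 22.
New equilibrium: consumers pay €73, producers receive €60, q = 98. (Wedge: pb − ps = 13.)
Revenue = t · Q = 13 · 98 = €1274.

Tax revenue = €1274 thousand.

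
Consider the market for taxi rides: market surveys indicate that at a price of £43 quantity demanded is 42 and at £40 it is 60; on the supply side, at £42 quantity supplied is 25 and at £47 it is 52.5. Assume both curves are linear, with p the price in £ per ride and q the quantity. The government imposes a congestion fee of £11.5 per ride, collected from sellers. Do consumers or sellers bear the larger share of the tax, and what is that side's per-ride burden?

Sellers bear the larger share: £6 per ride.

Demand slope: (60 − 42)/(40 − 43) = -6, so qd = 300 − 6p.
Supply slope: (52.5 − 25)/(47 − 42) = 5.5, so qs = 5.5p − 206.
Without the tax, 300 − 6p = 5.5p − 206 gives 11.5p = 506, so p* = £44 and q* = 36.
With the tax collected from sellers, supply shifts: qs = 5.5(p − 11.5) − 206.
New equilibrium: consumers pay £49.5, sellers receive £38, q = 3. (Wedge: pb − ps = 11.5.)
Per-ride burden: consumers £5.5, sellers £6.
Sellers take the larger share because supply is less price-elastic here (demand slope 6 vs supply slope 5.5).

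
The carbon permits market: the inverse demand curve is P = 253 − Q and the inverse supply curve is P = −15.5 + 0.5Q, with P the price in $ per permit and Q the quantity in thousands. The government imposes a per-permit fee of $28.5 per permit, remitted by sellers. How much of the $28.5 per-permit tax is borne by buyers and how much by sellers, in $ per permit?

Buyers bear $19 per permit; sellers bear $9.5 per permit.

Inverting to Q(P) form: Qd = 253 − P; Qs = 2P + 31.
Before the tax: set 253 − P = 2P + 31 → P* = $74, Q* = 179.
With the tax collected from sellers, supply shifts: Qs = 2(P − 28.5) + 31.
Solving gives Q = 160 with buyers paying $93 and sellers receiving $64.5 (the $28.5 wedge).
Burden on buyers: $19; on sellers: $9.5. (They sum to $28.5.)
The less price-elastic side of the market bears the larger share of a per-unit tax.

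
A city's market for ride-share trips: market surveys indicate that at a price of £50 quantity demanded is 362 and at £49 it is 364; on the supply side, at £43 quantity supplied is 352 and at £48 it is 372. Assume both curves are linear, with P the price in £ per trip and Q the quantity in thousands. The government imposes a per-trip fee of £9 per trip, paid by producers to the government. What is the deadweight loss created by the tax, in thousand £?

Deadweight loss = £54 thousand.

Demand slope: (364 − 362)/(49 − 50) = -2, so Qd = 462 − 2P.
Supply slope: (372 − 352)/(48 − 43) = 4, so Qs = 4P + 180.
Before the tax: set 462 − 2P = 4P + 180 → P* = £47, Q* = 368.
With the tax collected from producers, supply shifts: Qs = 4(P − 9) + 180.
New equilibrium: consumers pay £53, producers receive £44, Q = 356. (Wedge: Pb − Ps = 9.)
Quantity falls by |ΔQ| = |368 − 356| = 12.
DWL = ½ · t · |ΔQ| = ½ · 9 · 12 = £54.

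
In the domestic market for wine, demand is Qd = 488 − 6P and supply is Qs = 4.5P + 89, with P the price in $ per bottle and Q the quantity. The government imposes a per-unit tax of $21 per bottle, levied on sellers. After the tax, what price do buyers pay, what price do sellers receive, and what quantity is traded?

Buyers pay $47; sellers receive $26; quantity = 206.

Before the tax: set 488 − 6P = 4.5P + 89 → P* = $38, Q* = 260.
With the tax collected from sellers, supply shifts: Qs = 4.5(P − 21) + 89.
New equilibrium: buyers pay $47, sellers receive $26, Q = 206. (Wedge: Pb − Ps = 21.)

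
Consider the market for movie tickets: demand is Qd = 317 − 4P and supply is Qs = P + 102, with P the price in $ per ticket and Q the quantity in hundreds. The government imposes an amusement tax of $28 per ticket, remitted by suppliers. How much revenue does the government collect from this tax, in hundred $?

Without the tax, 317 − 4P = P + 102 gives 5P = 215, so P* = $43 and Q* = 145.
With the tax collected from suppliers, supply shifts: Qs = (P − 28) + 102.
Solving gives Q = 122.6 with consumers paying $48.6 and suppliers receiving $20.6 (the $28 wedge).
Revenue = t · Q = 28 · 122.6 = $3432.8.

Tax revenue = $3432.8 hundred.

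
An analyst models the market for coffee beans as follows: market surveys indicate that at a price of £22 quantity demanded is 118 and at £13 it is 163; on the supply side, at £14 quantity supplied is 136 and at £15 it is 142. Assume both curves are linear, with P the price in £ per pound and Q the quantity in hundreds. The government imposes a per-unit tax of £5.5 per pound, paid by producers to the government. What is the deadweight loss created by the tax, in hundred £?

Demand slope: (163 − 118)/(13 − 22) = -5, so Qd = 228 − 5P.
Supply slope: (142 − 136)/(15 − 14) = 6, so Qs = 6P + 52.
Before the tax: set 228 − 5P = 6P + 52 → P* = £16, Q* = 148.
With the tax collected from producers, supply shifts: Qs = 6(P − 5.5) + 52.
New equilibrium: consumers pay £19, producers receive £13.5, Q = 133. (Wedge: Pb − Ps = 5.5.)
Quantity falls by |ΔQ| = |148 − 133| = 15.
DWL = ½ · t · |ΔQ| = ½ · 5.5 · 15 = £41.25.

Deadweight loss = £41.25 hundred.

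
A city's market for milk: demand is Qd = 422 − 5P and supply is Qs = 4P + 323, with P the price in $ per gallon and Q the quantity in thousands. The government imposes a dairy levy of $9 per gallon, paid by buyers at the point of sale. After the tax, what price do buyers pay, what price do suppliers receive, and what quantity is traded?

Without the tax, 422 − 5P = 4P + 323 gives 9P = 99, so P* = $11 and Q* = 367.
With the tax collected from buyers, demand (in seller-price terms) shifts: Qd = 422 − 5(P + 9).
New equilibrium: buyers pay $15, suppliers receive $6, Q = 347. (Wedge: Pb − Ps = 9.)

Buyers pay $15; suppliers receive $6; quantity = 347.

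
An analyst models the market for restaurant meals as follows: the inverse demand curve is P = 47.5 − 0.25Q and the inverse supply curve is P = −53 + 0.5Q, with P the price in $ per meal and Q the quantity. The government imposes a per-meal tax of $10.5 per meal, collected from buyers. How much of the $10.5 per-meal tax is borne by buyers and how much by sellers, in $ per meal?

Buyers bear $3.5 per meal; sellers bear $7 per meal.

Inverting to Q(P) form: Qd = 190 − 4P; Qs = 2P + 106.
Without the tax, 190 − 4P = 2P + 106 gives 6P = 84, so P* = $14 and Q* = 134.
With the tax collected from buyers, demand (in seller-price terms) shifts: Qd = 190 − 4(P + 10.5).
Solving gives Q = 120 with buyers paying $17.5 and sellers receiving $7 (the $10.5 wedge).
Burden on buyers: $3.5; on sellers: $7. (They sum to $10.5.)
The less price-elastic side of the market bears the larger share of a per-unit tax.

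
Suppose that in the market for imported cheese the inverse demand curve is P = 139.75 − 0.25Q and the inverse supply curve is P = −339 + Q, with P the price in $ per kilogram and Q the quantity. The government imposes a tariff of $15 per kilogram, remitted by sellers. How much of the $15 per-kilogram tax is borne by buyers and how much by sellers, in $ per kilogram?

Buyers bear $3 per kilogram; sellers bear $12 per kilogram.

Rewrite in direct form: Qd = 559 − 4P and Qs = P + 339.
Before the tax: set 559 − 4P = P + 339 → P* = $44, Q* = 383.
With the tax collected from sellers, supply shifts: Qs = (P − 15) + 339.
Solving gives Q = 371 with buyers paying $47 and sellers receiving $32 (the $15 wedge).
Burden on buyers: $3; on sellers: $12. (They sum to $15.)
The less price-elastic side of the market bears the larger share of a per-unit tax.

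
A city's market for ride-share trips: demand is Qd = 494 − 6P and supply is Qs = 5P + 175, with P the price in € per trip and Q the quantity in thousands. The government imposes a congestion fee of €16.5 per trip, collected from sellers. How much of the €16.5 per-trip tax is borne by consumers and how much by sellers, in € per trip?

Consumers bear €7.5 per trip; sellers bear €9 per trip.

Before the tax: set 494 − 6P = 5P + 175 → P* = €29, Q* = 320.
With the tax collected from sellers, supply shifts: Qs = 5(P − 16.5) + 175.
Solving gives Q = 275 with consumers paying €36.5 and sellers receiving €20 (the €16.5 wedge).
Burden on consumers: €7.5; on sellers: €9. (They sum to €16.5.)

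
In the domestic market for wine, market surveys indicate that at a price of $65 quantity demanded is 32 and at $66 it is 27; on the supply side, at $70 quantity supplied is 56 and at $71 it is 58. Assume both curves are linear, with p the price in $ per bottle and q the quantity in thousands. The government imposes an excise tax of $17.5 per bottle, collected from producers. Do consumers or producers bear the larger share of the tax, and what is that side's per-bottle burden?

Demand slope: (27 − 32)/(66 − 65) = -5, so qd = 357 − 5p.
Supply slope: (58 − 56)/(71 − 70) = 2, so qs = 2p − 84.
Before the tax: set 357 − 5p = 2p − 84 → p* = $63, q* = 42.
With the tax collected from producers, supply shifts: qs = 2(p − 17.5) − 84.
New equilibrium: consumers pay $68, producers receive $50.5, q = 17. (Wedge: pb − ps = 17.5.)
Per-bottle burden: consumers $5, producers $12.5.
Producers take the larger share because supply is less price-elastic here (demand slope 5 vs supply slope 2).

Producers bear the larger share: $12.5 per bottle.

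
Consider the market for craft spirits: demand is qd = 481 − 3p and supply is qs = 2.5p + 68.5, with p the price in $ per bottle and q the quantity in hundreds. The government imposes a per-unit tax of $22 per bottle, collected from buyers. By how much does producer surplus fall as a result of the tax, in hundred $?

Before the tax: set 481 − 3p = 2.5p + 68.5 → p* = $75, q* = 256.
With the tax collected from buyers, demand (in seller-price terms) shifts: qd = 481 − 3(p + 22).
New equilibrium: buyers pay $85, sellers receive $63, q = 226. (Wedge: pb − ps = 22.)
ΔPS is the trapezoid between Q = 226 and Q = 256 of height $12: ½ · (256 + 226) · 12 = $2892.

Producer surplus falls by $2892 hundred.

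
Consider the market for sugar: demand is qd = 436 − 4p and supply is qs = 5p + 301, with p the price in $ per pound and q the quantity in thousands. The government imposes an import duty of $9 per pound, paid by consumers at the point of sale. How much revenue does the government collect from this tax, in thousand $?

Tax revenue = $3204 thousand.

Before the tax: set 436 − 4p = 5p + 301 → p* = $15, q* = 376.
With the tax collected from consumers, demand (in seller-price terms) shifts: qd = 436 − 4(p + 9).
Solving gives q = 356 with consumers paying $20 and suppliers receiving $11 (the $9 wedge).
Revenue = t · Q = 9 · 356 = $3204.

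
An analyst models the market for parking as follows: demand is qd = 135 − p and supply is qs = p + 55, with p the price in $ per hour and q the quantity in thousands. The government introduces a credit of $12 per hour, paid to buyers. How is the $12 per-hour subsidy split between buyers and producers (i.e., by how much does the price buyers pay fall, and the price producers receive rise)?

Buyers gain $6 per hour; producers gain $6 per hour.

Before the subsidy: set 135 − p = p + 55 → p* = $40, q* = 95.
With a per-unit subsidy paid to buyers, each effectively pays p − 12, so demand becomes qd = 135 − (p − 12).
New equilibrium: buyers pay $34, producers receive $46, q = 101. (Wedge: pb − ps = −12.)
Gain to buyers: $6; to producers: $6. (They sum to $12.)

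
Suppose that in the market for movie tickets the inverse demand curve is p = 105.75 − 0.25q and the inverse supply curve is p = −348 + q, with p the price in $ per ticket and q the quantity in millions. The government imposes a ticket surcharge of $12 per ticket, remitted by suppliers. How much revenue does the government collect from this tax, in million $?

Tax revenue = $4240.8 million.

Rewrite in direct form: qd = 423 − 4p and qs = p + 348.
Without the tax, 423 − 4p = p + 348 gives 5p = 75, so p* = $15 and q* = 363.
With the tax collected from suppliers, supply shifts: qs = (p − 12) + 348.
Solving gives q = 353.4 with consumers paying $17.4 and suppliers receiving $5.4 (the $12 wedge).
Revenue = t · Q = 12 · 353.4 = $4240.8.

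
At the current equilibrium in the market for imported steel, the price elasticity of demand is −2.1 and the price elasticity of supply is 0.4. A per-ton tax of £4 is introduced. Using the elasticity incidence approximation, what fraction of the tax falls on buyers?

Incidence ratio: buyers' share ≈ εs / (εs + |εd|) = 0.4 / (0.4 + 2.1) = 0.16.
Supply is the less elastic side, so buyers bear the smaller share.

Buyers' share ≈ 0.16.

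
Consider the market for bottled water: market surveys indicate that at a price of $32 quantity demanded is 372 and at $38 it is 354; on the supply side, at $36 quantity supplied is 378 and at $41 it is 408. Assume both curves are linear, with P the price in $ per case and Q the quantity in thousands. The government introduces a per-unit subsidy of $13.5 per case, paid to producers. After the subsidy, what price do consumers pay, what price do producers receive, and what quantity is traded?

Demand slope: (354 − 372)/(38 − 32) = -3, so Qd = 468 − 3P.
Supply slope: (408 − 378)/(41 − 36) = 6, so Qs = 6P + 162.
Without the subsidy, 468 − 3P = 6P + 162 gives 9P = 306, so P* = $34 and Q* = 366.
With a per-unit subsidy paid to producers, each receives P + 13.5 per unit sold, so supply becomes Qs = 6(P + 13.5) + 162.
Solving gives Q = 393 with consumers paying $25 and producers receiving $38.5 (the $13.5 wedge).

Consumers pay $25; producers receive $38.5; quantity = 393.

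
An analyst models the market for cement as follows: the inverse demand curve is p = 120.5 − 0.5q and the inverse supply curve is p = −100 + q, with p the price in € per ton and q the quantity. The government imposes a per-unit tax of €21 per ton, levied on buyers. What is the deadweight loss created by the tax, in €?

Deadweight loss = €147.

Rewrite in direct form: qd = 241 − 2p and qs = p + 100.
Before the tax: set 241 − 2p = p + 100 → p* = €47, q* = 147.
With the tax collected from buyers, demand (in seller-price terms) shifts: qd = 241 − 2(p + 21).
Solving gives q = 133 with buyers paying €54 and sellers receiving €33 (the €21 wedge).
Quantity falls by |ΔQ| = |147 − 133| = 14.
DWL = ½ · t · |ΔQ| = ½ · 21 · 14 = €147.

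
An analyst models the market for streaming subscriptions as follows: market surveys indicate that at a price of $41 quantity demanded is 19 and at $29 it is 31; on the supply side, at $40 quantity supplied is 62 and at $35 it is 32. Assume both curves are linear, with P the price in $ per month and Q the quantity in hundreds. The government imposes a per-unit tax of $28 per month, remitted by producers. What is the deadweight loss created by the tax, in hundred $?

Demand slope: (31 − 19)/(29 − 41) = -1, so Qd = 60 − P.
Supply slope: (32 − 62)/(35 − 40) = 6, so Qs = 6P − 178.
Before the tax: set 60 − P = 6P − 178 → P* = $34, Q* = 26.
With the tax collected from producers, supply shifts: Qs = 6(P − 28) − 178.
Solving gives Q = 2 with consumers paying $58 and producers receiving $30 (the $28 wedge).
Quantity falls by |ΔQ| = |26 − 2| = 24.
DWL = ½ · t · |ΔQ| = ½ · 28 · 24 = $336.

Deadweight loss = $336 hundred.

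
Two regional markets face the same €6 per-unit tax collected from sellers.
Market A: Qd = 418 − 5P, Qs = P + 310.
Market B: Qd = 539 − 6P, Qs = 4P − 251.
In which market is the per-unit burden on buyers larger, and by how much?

Market A: pre-tax P* = €18, Q* = 328; post-tax Q = 323; per-unit burden on buyers = €1.
Market B: pre-tax P* = €79, Q* = 65; post-tax Q = 50.6; per-unit burden on buyers = €2.4.
Difference: €1 vs €2.4 → market B is larger by €1.4.

Market B, by €1.4.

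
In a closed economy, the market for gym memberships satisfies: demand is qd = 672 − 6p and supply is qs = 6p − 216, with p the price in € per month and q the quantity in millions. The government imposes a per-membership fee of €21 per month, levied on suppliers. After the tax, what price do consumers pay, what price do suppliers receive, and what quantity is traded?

Consumers pay €84.5; suppliers receive €63.5; quantity = 165.

Before the tax: set 672 − 6p = 6p − 216 → p* = €74, q* = 228.
With the tax collected from suppliers, supply shifts: qs = 6(p − 21) − 216.
New equilibrium: consumers pay €84.5, suppliers receive €63.5, q = 165. (Wedge: pb − ps = 21.)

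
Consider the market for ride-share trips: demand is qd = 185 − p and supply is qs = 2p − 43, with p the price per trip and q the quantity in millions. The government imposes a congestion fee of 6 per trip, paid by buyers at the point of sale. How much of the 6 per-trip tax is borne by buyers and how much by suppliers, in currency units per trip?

Before the tax: set 185 − p = 2p − 43 → p* = 76, q* = 109.
With the tax collected from buyers, demand (in seller-price terms) shifts: qd = 185 − (p + 6).
Solving gives q = 105 with buyers paying 80 and suppliers receiving 74 (the 6 wedge).
Burden on buyers: 4; on suppliers: 2. (They sum to 6.)
The less price-elastic side of the market bears the larger share of a per-unit tax.

Buyers bear 4 per trip; suppliers bear 2 per trip.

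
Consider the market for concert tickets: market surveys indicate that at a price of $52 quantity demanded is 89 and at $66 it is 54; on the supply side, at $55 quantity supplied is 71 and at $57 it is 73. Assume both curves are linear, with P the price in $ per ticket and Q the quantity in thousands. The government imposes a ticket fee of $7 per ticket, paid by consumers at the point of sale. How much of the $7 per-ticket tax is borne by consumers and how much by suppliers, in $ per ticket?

Demand slope: (54 − 89)/(66 − 52) = -2.5, so Qd = 219 − 2.5P.
Supply slope: (73 − 71)/(57 − 55) = 1, so Qs = P + 16.
Without the tax, 219 − 2.5P = P + 16 gives 3.5P = 203, so P* = $58 and Q* = 74.
With the tax collected from consumers, demand (in seller-price terms) shifts: Qd = 219 − 2.5(P + 7).
New equilibrium: consumers pay $60, suppliers receive $53, Q = 69. (Wedge: Pb − Ps = 7.)
Burden on consumers: $2; on suppliers: $5. (They sum to $7.)

Consumers bear $2 per ticket; suppliers bear $5 per ticket.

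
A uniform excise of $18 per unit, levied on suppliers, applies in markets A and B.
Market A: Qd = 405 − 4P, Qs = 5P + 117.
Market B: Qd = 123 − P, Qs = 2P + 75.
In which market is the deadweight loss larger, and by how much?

Market A: pre-tax P* = $32, Q* = 277; post-tax Q = 237; deadweight loss = $360.
Market B: pre-tax P* = $16, Q* = 107; post-tax Q = 95; deadweight loss = $108.
Difference: $360 vs $108 → market A is larger by $252.

Market A, by $252.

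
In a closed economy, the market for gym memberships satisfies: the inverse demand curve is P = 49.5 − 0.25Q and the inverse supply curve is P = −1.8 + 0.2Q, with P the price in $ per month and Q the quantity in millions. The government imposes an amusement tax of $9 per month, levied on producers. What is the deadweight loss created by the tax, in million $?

Deadweight loss = $90 million.

Rewrite in direct form: Qd = 198 − 4P and Qs = 5P + 9.
Without the tax, 198 − 4P = 5P + 9 gives 9P = 189, so P* = $21 and Q* = 114.
With the tax collected from producers, supply shifts: Qs = 5(P − 9) + 9.
New equilibrium: buyers pay $26, producers receive $17, Q = 94. (Wedge: Pb − Ps = 9.)
Quantity falls by |ΔQ| = |114 − 94| = 20.
DWL = ½ · t · |ΔQ| = ½ · 9 · 20 = $90.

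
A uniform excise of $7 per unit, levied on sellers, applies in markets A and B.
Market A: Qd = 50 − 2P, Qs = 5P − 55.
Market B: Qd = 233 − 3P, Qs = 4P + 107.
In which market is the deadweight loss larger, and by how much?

Market B, by $7.

Market A: pre-tax P* = $15, Q* = 20; post-tax Q = 10; deadweight loss = $35.
Market B: pre-tax P* = $18, Q* = 179; post-tax Q = 167; deadweight loss = $42.
Difference: $35 vs $42 → market B is larger by $7.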